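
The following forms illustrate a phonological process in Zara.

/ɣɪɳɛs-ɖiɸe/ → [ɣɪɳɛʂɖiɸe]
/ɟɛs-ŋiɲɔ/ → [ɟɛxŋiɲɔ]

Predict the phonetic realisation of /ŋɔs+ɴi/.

[ŋɔχɴi]

The data show regressive place assimilation: /s/ → [ʂ] before /ɖ/; /s/ → [x] before /ŋ/. In each pair only place changes, matching the following consonant, while manner and voice stay constant.
The rule targets /s/ (voiceless alveolar fricative), which sits before the trigger /ɴ/ (uvular).
A voiceless uvular fricative is [χ], so the surface segment is [χ].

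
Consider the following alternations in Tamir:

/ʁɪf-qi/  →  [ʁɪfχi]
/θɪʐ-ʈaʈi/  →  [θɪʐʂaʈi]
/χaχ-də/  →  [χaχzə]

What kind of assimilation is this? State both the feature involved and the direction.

The segment that alternates is /q/, which surfaces as [χ] when adjacent to /f/.
/q/ is a stop while /f/ is a fricative; the output [χ] is a fricative, matching the trigger — so the feature that spreads is manner.
Place and voice are unchanged, so the assimilation is partial, not total.
The other alternating forms pattern the same way: /ʈ/ → [ʂ] after /ʐ/ (stop → fricative, matching a fricative); /d/ → [z] after /χ/ (stop → fricative, matching a fricative) — only manner changes, and always toward the preceding segment.
The trigger is the preceding segment, so the direction is progressive (perseverative).

progressive manner assimilation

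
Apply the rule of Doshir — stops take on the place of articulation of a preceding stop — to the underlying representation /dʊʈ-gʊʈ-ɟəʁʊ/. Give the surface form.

/g/ is a voiced velar stop. The preceding trigger /ʈ/ is retroflex, so /g/ must become retroflex as well.
A voiced retroflex stop is [ɖ], so the surface segment is [ɖ].
At the second juncture, /ɟ/ likewise becomes [ɖ] adjacent to /ʈ/.

[dʊʈɖʊʈɖəʁʊ]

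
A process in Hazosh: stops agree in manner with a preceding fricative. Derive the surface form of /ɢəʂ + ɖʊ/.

/ɖ/ is a voiced retroflex stop. The preceding trigger /ʂ/ is a fricative, so /ɖ/ must become a fricative as well.
Changing only its manner to fricative gives [ʐ] — the voiced retroflex fricative.

[ɢəʂʐʊ]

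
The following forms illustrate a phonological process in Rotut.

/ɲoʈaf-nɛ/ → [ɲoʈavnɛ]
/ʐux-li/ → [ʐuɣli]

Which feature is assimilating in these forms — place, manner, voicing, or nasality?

voicing

Comparing underlying and surface forms, /f/ → [v] is the alternation; the neighbouring /n/ is constant.
/f/ is voiceless while /n/ is voiced; the output [v] is voiced, matching the trigger — so the feature that spreads is voicing.
The same holds elsewhere in the data: /x/ → [ɣ] before /l/ (voiceless → voiced, matching voiced) — only voicing changes, and always toward the following segment.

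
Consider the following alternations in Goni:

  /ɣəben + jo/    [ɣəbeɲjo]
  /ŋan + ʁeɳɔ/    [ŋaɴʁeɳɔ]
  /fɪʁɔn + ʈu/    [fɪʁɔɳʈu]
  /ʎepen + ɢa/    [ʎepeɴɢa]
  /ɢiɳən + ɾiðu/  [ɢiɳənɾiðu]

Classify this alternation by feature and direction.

Comparing underlying and surface forms, /n/ → [ɲ] is the alternation; the neighbouring /j/ is constant.
/n/ is alveolar while /j/ is palatal; the output [ɲ] is palatal, matching the trigger — so the feature that spreads is place.
Manner and voice are unchanged, so the assimilation is partial, not total.
Checking the remaining alternations: /n/ → [ɴ] before /ʁ/ (alveolar → uvular, matching uvular); /n/ → [ɳ] before /ʈ/ (alveolar → retroflex, matching retroflex); /n/ → [ɴ] before /ɢ/ (alveolar → uvular, matching uvular) — only place changes, and always toward the following segment.
No alternation appears in [ɢiɳənɾiðu]: there the adjacent consonants already agree in place (/n/ and /ɾ/ are both alveolar), so this form is consistent with the same rule.
Since the segment that changes precedes the conditioning segment, the assimilation is regressive.

regressive place assimilation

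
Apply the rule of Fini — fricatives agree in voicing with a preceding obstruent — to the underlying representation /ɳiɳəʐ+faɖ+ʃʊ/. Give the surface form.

/f/ is a voiceless labiodental fricative. The preceding trigger /ʐ/ is voiced, so /f/ must become voiced as well.
Changing only its voicing to voiced gives [v] — the voiced labiodental fricative.
At the second juncture, /ʃ/ likewise becomes [ʒ] adjacent to /ɖ/.

[ɳiɳəʐvaɖʒʊ]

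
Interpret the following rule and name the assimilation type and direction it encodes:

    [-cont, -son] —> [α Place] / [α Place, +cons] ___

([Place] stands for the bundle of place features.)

progressive place assimilation

The rule copies the place features (abbreviated [Place]) from the environment onto the target, so the assimilating feature is place.
Since the environment is written before the underscore, the trigger precedes the target; the direction is progressive.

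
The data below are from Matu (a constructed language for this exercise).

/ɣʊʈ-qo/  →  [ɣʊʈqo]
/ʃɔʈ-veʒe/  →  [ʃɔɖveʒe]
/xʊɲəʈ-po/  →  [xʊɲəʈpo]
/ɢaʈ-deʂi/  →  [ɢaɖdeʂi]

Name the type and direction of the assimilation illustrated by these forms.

Underlying /ʈ/ is realised as [ɖ] next to /v/; /v/ itself does not change.
The change voiceless → voiced matches the voicing of the following /v/, identifying this as voicing assimilation.
Place and manner are unchanged, so the assimilation is partial, not total.
The other alternating form patterns the same way: /ʈ/ → [ɖ] before /d/ (voiceless → voiced, matching voiced) — only voicing changes, and always toward the following segment.
No alternation appears in [ɣʊʈqo], [xʊɲəʈpo]: there the adjacent consonants already agree in voicing (/ʈ/ and /q/ are both voiceless; /ʈ/ and /p/ are both voiceless), so these forms are consistent with the same rule.
Since the segment that changes precedes the conditioning segment, the assimilation is regressive.

regressive voicing assimilation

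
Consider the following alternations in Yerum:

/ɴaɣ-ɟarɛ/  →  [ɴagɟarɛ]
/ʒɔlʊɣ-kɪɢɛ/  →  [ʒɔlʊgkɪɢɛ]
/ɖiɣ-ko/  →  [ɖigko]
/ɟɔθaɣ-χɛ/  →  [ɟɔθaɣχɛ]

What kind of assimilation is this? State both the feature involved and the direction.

Comparing underlying and surface forms, /ɣ/ → [g] is the alternation; the neighbouring /ɟ/ is constant.
The change fricative → stop matches the manner of the following /ɟ/, identifying this as manner assimilation.
Place and voice are unchanged, so the assimilation is partial, not total.
Checking the remaining alternation: /ɣ/ → [g] before /k/ (fricative → stop, matching a stop) — only manner changes, and always toward the following segment.
Nothing changes in [ɟɔθaɣχɛ]: there the adjacent consonants already agree in manner (/ɣ/ and /χ/ are both fricatives), so this form is consistent with the same rule.
The trigger is the following segment, so the direction is regressive (anticipatory).

regressive manner assimilation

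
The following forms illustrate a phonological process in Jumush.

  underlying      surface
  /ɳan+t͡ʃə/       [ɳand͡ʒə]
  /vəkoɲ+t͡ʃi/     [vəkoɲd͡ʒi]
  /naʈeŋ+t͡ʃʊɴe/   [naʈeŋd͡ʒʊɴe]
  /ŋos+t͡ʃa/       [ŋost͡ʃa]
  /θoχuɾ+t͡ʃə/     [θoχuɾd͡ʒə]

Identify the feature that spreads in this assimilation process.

voicing

Comparing underlying and surface forms, /t͡ʃ/ → [d͡ʒ] is the alternation; the neighbouring /n/ is constant.
/t͡ʃ/ is voiceless while /n/ is voiced; the output [d͡ʒ] is voiced, matching the trigger — so the feature that spreads is voicing.
The other alternating forms pattern the same way: /t͡ʃ/ → [d͡ʒ] after /ɲ/ (voiceless → voiced, matching voiced); /t͡ʃ/ → [d͡ʒ] after /ŋ/ (voiceless → voiced, matching voiced); /t͡ʃ/ → [d͡ʒ] after /ɾ/ (voiceless → voiced, matching voiced) — only voicing changes, and always toward the preceding segment.
No alternation appears in [ŋost͡ʃa]: there the adjacent consonants already agree in voicing (/t͡ʃ/ and /s/ are both voiceless), so this form is consistent with the same rule.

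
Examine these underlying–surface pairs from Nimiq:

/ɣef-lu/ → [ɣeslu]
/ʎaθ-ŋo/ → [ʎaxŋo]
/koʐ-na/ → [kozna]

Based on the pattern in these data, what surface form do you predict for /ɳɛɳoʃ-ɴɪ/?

[ɳɛɳoχɴɪ]

The data show regressive place assimilation: /f/ → [s] before /l/; /θ/ → [x] before /ŋ/; /ʐ/ → [z] before /n/. In each pair only place changes, matching the following consonant, while manner and voice stay constant.
/ʃ/ is a voiceless postalveolar fricative. The following trigger /ɴ/ is uvular, so /ʃ/ must become uvular as well.
Changing only its place to uvular gives [χ] — the voiceless uvular fricative.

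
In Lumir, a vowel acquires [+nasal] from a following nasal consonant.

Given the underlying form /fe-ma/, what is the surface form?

/e/ sits next to the nasal /m/ and is therefore nasalised to [ẽ].

[fẽma]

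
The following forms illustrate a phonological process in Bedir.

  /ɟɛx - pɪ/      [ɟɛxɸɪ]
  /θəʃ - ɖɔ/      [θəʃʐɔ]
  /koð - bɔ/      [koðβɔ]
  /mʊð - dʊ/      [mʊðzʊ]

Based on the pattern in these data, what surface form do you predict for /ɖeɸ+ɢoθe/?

[ɖeɸʁoθe]

The data show progressive manner assimilation: /p/ → [ɸ] after /x/; /ɖ/ → [ʐ] after /ʃ/; /b/ → [β] after /ð/; /d/ → [z] after /ð/. In each pair only manner changes, matching the preceding consonant, while place and voice stay constant.
The rule targets /ɢ/ (voiced uvular stop), which sits after the trigger /ɸ/ (fricative).
The voiced uvular fricative is [ʁ], so /ɢ/ → [ʁ].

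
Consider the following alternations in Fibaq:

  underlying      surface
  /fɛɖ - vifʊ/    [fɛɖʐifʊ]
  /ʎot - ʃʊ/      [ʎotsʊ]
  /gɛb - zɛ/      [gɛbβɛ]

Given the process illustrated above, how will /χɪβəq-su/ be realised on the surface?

[χɪβəqχu]

The data show progressive place assimilation: /v/ → [ʐ] after /ɖ/; /ʃ/ → [s] after /t/; /z/ → [β] after /b/. In each pair only place changes, matching the preceding consonant, while manner and voice stay constant.
/s/ is a voiceless alveolar fricative. The preceding trigger /q/ is uvular, so /s/ must become uvular as well.
A voiceless uvular fricative is [χ], so the surface segment is [χ].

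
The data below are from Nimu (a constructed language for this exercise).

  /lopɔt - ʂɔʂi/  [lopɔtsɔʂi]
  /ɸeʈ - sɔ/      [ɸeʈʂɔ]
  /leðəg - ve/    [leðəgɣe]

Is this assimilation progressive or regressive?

progressive

Underlying /ʂ/ is realised as [s] next to /t/; /t/ itself does not change.
/ʂ/ is retroflex while /t/ is alveolar; the output [s] is alveolar, matching the trigger — so the feature that spreads is place.
The other alternating forms pattern the same way: /s/ → [ʂ] after /ʈ/ (alveolar → retroflex, matching retroflex); /v/ → [ɣ] after /g/ (labiodental → velar, matching velar) — only place changes, and always toward the preceding segment.
The trigger is the preceding segment, so the direction is progressive (perseverative).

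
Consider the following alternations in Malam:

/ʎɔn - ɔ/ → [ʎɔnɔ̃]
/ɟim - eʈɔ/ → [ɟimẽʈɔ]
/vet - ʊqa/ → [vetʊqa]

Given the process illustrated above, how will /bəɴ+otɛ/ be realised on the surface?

[bəɴõtɛ]

The data show progressive nasality assimilation (vowel nasalisation): /ɔ/ → [ɔ̃] after /n/; /e/ → [ẽ] after /m/ — a vowel is nasalised by an immediately preceding nasal consonant.
No change occurs in [vetʊqa] because the vowel at the boundary is adjacent to an oral consonant, not a nasal (/ʊ/ next to /t/).
The vowel /o/ is adjacent to the preceding nasal /ɴ/, so it acquires [+nasal] and surfaces as [õ].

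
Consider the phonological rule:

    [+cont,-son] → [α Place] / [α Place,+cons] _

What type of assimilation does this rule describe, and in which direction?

progressive place assimilation

The shared variable α links the value of the place features (abbreviated [Place]) on the target to the same value on the neighbouring segment, so place is the feature that assimilates.
Since the environment is written before the underscore, the trigger precedes the target; the direction is progressive.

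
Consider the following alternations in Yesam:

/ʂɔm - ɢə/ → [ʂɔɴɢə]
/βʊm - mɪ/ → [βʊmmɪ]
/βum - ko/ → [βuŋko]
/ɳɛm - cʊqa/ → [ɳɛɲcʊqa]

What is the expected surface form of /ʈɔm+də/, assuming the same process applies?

[ʈɔndə]

The data show regressive place assimilation: /m/ → [ɴ] before /ɢ/; /m/ → [ŋ] before /k/; /m/ → [ɲ] before /c/. In each pair only place changes, matching the following consonant, while manner and voice stay constant.
Nothing changes in [βʊmmɪ]: there the adjacent consonants already agree in place (/m/ and /m/ are both bilabial), so this form is consistent with the same rule.
The rule targets /m/ (voiced bilabial nasal), which sits before the trigger /d/ (alveolar).
Changing only its place to alveolar gives [n] — the voiced alveolar nasal.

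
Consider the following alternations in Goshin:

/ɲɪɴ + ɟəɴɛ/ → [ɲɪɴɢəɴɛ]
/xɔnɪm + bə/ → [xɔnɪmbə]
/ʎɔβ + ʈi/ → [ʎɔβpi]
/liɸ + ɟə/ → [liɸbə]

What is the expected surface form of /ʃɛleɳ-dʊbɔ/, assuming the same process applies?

The data show progressive place assimilation: /ɟ/ → [ɢ] after /ɴ/; /ʈ/ → [p] after /β/; /ɟ/ → [b] after /ɸ/. In each pair only place changes, matching the preceding consonant, while manner and voice stay constant.
No alternation appears in [xɔnɪmbə]: there the adjacent consonants already agree in place (/b/ and /m/ are both bilabial), so this form is consistent with the same rule.
/d/ is a voiced alveolar stop. The preceding trigger /ɳ/ is retroflex, so /d/ must become retroflex as well.
The voiced retroflex stop is [ɖ], so /d/ → [ɖ].

[ʃɛleɳɖʊbɔ]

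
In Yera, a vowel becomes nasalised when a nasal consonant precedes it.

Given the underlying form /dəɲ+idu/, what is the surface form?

/i/ sits next to the nasal /ɲ/ and is therefore nasalised to [ĩ].

[dəɲĩdu]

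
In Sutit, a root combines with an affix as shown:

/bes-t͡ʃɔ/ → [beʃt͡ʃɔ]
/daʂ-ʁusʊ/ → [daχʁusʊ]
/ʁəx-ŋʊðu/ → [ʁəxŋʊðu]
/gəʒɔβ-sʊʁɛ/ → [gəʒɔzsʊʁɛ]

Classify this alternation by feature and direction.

regressive place assimilation

The segment that alternates is /s/, which surfaces as [ʃ] when adjacent to /t͡ʃ/.
The change alveolar → postalveolar matches the place of the following /t͡ʃ/, identifying this as place assimilation.
Manner and voice are unchanged, so the assimilation is partial, not total.
The same holds elsewhere in the data: /ʂ/ → [χ] before /ʁ/ (retroflex → uvular, matching uvular); /β/ → [z] before /s/ (bilabial → alveolar, matching alveolar) — only place changes, and always toward the following segment.
No alternation appears in [ʁəxŋʊðu]: there the adjacent consonants already agree in place (/x/ and /ŋ/ are both velar), so this form is consistent with the same rule.
Since the segment that changes precedes the conditioning segment, the assimilation is regressive.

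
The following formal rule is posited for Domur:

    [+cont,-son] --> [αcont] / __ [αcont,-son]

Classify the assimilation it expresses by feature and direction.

The rule copies [cont] (continuancy) from the environment onto the target fricatives; since [±cont] encodes the stop/fricative manner contrast, the assimilating dimension is manner.
The conditioning segment sits to the right of the focus bar, meaning the trigger follows the segment that changes — regressive assimilation.

regressive manner assimilation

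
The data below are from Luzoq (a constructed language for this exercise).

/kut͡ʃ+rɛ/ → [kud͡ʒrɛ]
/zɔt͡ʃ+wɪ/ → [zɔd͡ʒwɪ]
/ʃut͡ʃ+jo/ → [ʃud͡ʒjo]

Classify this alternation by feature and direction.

Underlying /t͡ʃ/ is realised as [d͡ʒ] next to /r/; /r/ itself does not change.
The change voiceless → voiced matches the voicing of the following /r/, identifying this as voicing assimilation.
Place and manner are unchanged, so the assimilation is partial, not total.
The other alternating forms pattern the same way: /t͡ʃ/ → [d͡ʒ] before /w/ (voiceless → voiced, matching voiced); /t͡ʃ/ → [d͡ʒ] before /j/ (voiceless → voiced, matching voiced) — only voicing changes, and always toward the following segment.
Since the segment that changes precedes the conditioning segment, the assimilation is regressive.

regressive voicing assimilation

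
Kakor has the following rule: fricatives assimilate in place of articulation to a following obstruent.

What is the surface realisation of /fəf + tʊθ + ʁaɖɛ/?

[fəstʊχʁaɖɛ]

The rule targets /f/ (voiceless labiodental fricative), which sits before the trigger /t/ (alveolar).
A voiceless alveolar fricative is [s], so the surface segment is [s].
The same rule applies at the second boundary: /θ/ → [χ] next to /ʁ/.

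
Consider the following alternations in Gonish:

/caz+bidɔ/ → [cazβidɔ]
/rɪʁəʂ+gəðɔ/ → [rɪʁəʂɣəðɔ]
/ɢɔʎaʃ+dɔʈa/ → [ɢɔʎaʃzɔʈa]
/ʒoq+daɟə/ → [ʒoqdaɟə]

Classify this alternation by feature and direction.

progressive manner assimilation

The segment that alternates is /b/, which surfaces as [β] when adjacent to /z/.
/b/ is a stop while /z/ is a fricative; the output [β] is a fricative, matching the trigger — so the feature that spreads is manner.
Place and voice are unchanged, so the assimilation is partial, not total.
The same holds elsewhere in the data: /g/ → [ɣ] after /ʂ/ (stop → fricative, matching a fricative); /d/ → [z] after /ʃ/ (stop → fricative, matching a fricative) — only manner changes, and always toward the preceding segment.
Nothing changes in [ʒoqdaɟə]: there the adjacent consonants already agree in manner (/d/ and /q/ are both stops), so this form is consistent with the same rule.
The trigger is the preceding segment, so the direction is progressive (perseverative).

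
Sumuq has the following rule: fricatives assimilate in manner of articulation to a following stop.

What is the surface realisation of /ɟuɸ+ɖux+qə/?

[ɟupɖukqə]

The rule targets /ɸ/ (voiceless bilabial fricative), which sits before the trigger /ɖ/ (stop).
Changing only its manner to stop gives [p] — the voiceless bilabial stop.
The same rule applies at the second boundary: /x/ → [k] next to /q/.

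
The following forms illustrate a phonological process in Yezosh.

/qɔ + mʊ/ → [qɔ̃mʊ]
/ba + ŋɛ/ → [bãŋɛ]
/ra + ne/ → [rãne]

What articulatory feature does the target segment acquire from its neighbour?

nasality

The vowel /ɔ/ surfaces as nasalised [ɔ̃] next to the following nasal /m/ — it has acquired the [+nasal] feature of its neighbour.
The other forms show the same pattern: /a/ → [ã] before /ŋ/; /a/ → [ã] before /n/ — each time a vowel is nasalised next to a following nasal.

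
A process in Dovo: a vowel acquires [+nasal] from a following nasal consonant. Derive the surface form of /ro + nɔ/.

[rõnɔ]

The vowel /o/ is adjacent to the following nasal /n/, so it acquires [+nasal] and surfaces as [õ].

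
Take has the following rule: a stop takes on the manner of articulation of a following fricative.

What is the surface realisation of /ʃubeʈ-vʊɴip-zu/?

[ʃubeʂvʊɴiɸzu]

/ʈ/ is a voiceless retroflex stop. The following trigger /v/ is a fricative, so /ʈ/ must become a fricative as well.
Changing only its manner to fricative gives [ʂ] — the voiceless retroflex fricative.
At the second juncture, /p/ likewise becomes [ɸ] adjacent to /z/.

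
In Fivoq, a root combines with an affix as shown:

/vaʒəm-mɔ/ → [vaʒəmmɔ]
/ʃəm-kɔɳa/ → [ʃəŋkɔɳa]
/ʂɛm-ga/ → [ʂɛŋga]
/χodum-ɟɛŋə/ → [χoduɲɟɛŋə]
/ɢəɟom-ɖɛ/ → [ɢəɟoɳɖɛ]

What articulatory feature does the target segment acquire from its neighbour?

Underlying /m/ is realised as [ŋ] next to /k/; /k/ itself does not change.
/m/ is bilabial while /k/ is velar; the output [ŋ] is velar, matching the trigger — so the feature that spreads is place.
The other alternating forms pattern the same way: /m/ → [ŋ] before /g/ (bilabial → velar, matching velar); /m/ → [ɲ] before /ɟ/ (bilabial → palatal, matching palatal); /m/ → [ɳ] before /ɖ/ (bilabial → retroflex, matching retroflex) — only place changes, and always toward the following segment.
No alternation appears in [vaʒəmmɔ]: there the adjacent consonants already agree in place (/m/ and /m/ are both bilabial), so this form is consistent with the same rule.

place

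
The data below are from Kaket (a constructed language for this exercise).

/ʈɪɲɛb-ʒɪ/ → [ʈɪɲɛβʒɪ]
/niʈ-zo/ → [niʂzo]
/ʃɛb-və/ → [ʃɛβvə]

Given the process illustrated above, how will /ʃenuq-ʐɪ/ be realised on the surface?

The data show regressive manner assimilation: /b/ → [β] before /ʒ/; /ʈ/ → [ʂ] before /z/; /b/ → [β] before /v/. In each pair only manner changes, matching the following consonant, while place and voice stay constant.
/q/ is a voiceless uvular stop. The following trigger /ʐ/ is a fricative, so /q/ must become a fricative as well.
Changing only its manner to fricative gives [χ] — the voiceless uvular fricative.

[ʃenuχʐɪ]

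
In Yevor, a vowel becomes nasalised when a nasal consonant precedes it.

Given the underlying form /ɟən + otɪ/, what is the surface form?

[ɟənõtɪ]

The vowel /o/ is adjacent to the preceding nasal /n/, so it acquires [+nasal] and surfaces as [õ].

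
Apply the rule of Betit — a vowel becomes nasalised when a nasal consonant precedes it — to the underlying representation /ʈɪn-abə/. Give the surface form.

The vowel /a/ is adjacent to the preceding nasal /n/, so it acquires [+nasal] and surfaces as [ã].

[ʈɪnãbə]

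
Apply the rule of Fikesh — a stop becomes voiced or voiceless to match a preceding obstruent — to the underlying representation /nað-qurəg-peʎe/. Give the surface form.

[naðɢurəgbeʎe]

/q/ is a voiceless uvular stop. The preceding trigger /ð/ is voiced, so /q/ must become voiced as well.
Changing only its voicing to voiced gives [ɢ] — the voiced uvular stop.
At the second juncture, /p/ likewise becomes [b] adjacent to /g/.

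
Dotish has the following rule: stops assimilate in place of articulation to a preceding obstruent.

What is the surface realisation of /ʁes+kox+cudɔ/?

[ʁestoxkudɔ]

The rule targets /k/ (voiceless velar stop), which sits after the trigger /s/ (alveolar).
A voiceless alveolar stop is [t], so the surface segment is [t].
At the second juncture, /c/ likewise becomes [k] adjacent to /x/.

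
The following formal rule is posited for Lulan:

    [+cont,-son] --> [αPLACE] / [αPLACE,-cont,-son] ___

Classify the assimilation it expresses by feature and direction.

progressive place assimilation

The rule copies the place features (abbreviated [PLACE]) from the environment onto the target, so the assimilating feature is place.
Since the environment is written before the underscore, the trigger precedes the target; the direction is progressive.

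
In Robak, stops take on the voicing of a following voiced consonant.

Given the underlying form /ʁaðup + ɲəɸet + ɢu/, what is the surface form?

[ʁaðubɲəɸedɢu]

/p/ is a voiceless bilabial stop. The following trigger /ɲ/ is voiced, so /p/ must become voiced as well.
A voiced bilabial stop is [b], so the surface segment is [b].
The same rule applies at the second boundary: /t/ → [d] next to /ɢ/.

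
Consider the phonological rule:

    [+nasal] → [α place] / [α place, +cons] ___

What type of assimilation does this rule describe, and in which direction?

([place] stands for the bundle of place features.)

The rule copies the place features (abbreviated [place]) from the environment onto the target, so the assimilating feature is place.
The conditioning segment sits to the left of the focus bar, meaning the trigger precedes the segment that changes — progressive assimilation.

progressive place assimilation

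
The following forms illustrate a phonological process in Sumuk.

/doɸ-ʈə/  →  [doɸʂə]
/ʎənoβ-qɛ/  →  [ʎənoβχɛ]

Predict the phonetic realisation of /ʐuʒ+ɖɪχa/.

[ʐuʒʐɪχa]

The data show progressive manner assimilation: /ʈ/ → [ʂ] after /ɸ/; /q/ → [χ] after /β/. In each pair only manner changes, matching the preceding consonant, while place and voice stay constant.
/ɖ/ is a voiced retroflex stop. The preceding trigger /ʒ/ is a fricative, so /ɖ/ must become a fricative as well.
The voiced retroflex fricative is [ʐ], so /ɖ/ → [ʐ].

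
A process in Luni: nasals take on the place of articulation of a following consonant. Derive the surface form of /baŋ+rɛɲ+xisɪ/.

[banrɛŋxisɪ]

The rule targets /ŋ/ (voiced velar nasal), which sits before the trigger /r/ (alveolar).
Changing only its place to alveolar gives [n] — the voiced alveolar nasal.
At the second juncture, /ɲ/ likewise becomes [ŋ] adjacent to /x/.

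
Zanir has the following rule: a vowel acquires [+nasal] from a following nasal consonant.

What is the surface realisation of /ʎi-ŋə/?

/i/ sits next to the nasal /ŋ/ and is therefore nasalised to [ĩ].

[ʎĩŋə]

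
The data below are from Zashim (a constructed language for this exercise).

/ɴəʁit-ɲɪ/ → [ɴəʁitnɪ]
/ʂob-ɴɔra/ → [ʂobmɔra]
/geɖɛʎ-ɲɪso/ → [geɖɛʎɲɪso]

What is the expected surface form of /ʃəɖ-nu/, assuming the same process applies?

[ʃəɖɳu]

The data show progressive place assimilation: /ɲ/ → [n] after /t/; /ɴ/ → [m] after /b/. In each pair only place changes, matching the preceding consonant, while manner and voice stay constant.
No alternation appears in [geɖɛʎɲɪso]: there the adjacent consonants already agree in place (/ɲ/ and /ʎ/ are both palatal), so this form is consistent with the same rule.
/n/ is a voiced alveolar nasal. The preceding trigger /ɖ/ is retroflex, so /n/ must become retroflex as well.
The voiced retroflex nasal is [ɳ], so /n/ → [ɳ].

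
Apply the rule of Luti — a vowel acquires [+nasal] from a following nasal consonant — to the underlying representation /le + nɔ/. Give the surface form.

[lẽnɔ]

The vowel /e/ is adjacent to the following nasal /n/, so it acquires [+nasal] and surfaces as [ẽ].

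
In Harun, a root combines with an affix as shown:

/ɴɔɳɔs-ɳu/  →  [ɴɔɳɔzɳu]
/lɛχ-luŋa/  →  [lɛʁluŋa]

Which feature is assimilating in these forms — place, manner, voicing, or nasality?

Comparing underlying and surface forms, /s/ → [z] is the alternation; the neighbouring /ɳ/ is constant.
/s/ is voiceless while /ɳ/ is voiced; the output [z] is voiced, matching the trigger — so the feature that spreads is voicing.
The same holds elsewhere in the data: /χ/ → [ʁ] before /l/ (voiceless → voiced, matching voiced) — only voicing changes, and always toward the following segment.

voicing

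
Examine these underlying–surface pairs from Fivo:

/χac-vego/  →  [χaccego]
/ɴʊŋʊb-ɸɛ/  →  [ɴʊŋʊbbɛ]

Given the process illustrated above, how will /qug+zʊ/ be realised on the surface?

[quggʊ]

The data show progressive total assimilation (/v/ → [c] after /c/; /ɸ/ → [b] after /b/): in every case the target segment becomes identical to its preceding neighbour, copying more than a single feature.
/z/ is the segment targeted by the rule; it sits immediately after /g/, so it assimilates completely and surfaces as [g].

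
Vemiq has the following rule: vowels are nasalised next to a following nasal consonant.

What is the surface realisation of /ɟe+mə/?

/e/ sits next to the nasal /m/ and is therefore nasalised to [ẽ].

[ɟẽmə]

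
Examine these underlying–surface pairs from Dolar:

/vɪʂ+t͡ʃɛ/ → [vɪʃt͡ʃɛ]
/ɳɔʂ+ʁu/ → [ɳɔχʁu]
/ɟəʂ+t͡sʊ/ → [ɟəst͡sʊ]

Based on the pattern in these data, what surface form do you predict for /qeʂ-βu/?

The data show regressive place assimilation: /ʂ/ → [ʃ] before /t͡ʃ/; /ʂ/ → [χ] before /ʁ/; /ʂ/ → [s] before /t͡s/. In each pair only place changes, matching the following consonant, while manner and voice stay constant.
/ʂ/ is a voiceless retroflex fricative. The following trigger /β/ is bilabial, so /ʂ/ must become bilabial as well.
Changing only its place to bilabial gives [ɸ] — the voiceless bilabial fricative.

[qeɸβu]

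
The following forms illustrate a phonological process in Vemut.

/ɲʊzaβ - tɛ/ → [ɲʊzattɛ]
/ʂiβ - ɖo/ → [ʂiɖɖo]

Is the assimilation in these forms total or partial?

Underlying /β/ is realised as [t] next to /t/; /t/ itself does not change.
The output [t] is identical to the trigger /t/ — every feature (place, manner, voicing) has been copied — so this is total assimilation.
The other form behaves the same way: /β/ → [ɖ] before /ɖ/ — in each case the output is a copy of the following consonant.

total assimilation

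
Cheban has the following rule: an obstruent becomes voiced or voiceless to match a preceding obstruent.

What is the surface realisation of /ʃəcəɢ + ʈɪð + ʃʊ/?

[ʃəcəɢɖɪðʒʊ]

/ʈ/ is a voiceless retroflex stop. The preceding trigger /ɢ/ is voiced, so /ʈ/ must become voiced as well.
A voiced retroflex stop is [ɖ], so the surface segment is [ɖ].
At the second juncture, /ʃ/ likewise becomes [ʒ] adjacent to /ð/.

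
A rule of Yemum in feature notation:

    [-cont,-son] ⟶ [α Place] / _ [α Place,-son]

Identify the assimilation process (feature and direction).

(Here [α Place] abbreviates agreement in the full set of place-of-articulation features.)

The rule copies the place features (abbreviated [Place]) from the environment onto the target, so the assimilating feature is place.
Since the environment is written after the underscore, the trigger follows the target; the direction is regressive.

regressive place assimilation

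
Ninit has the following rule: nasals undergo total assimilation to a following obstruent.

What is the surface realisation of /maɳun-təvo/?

/n/ is the segment targeted by the rule; it sits immediately before /t/, so it assimilates completely and surfaces as [t].

[maɳuttəvo]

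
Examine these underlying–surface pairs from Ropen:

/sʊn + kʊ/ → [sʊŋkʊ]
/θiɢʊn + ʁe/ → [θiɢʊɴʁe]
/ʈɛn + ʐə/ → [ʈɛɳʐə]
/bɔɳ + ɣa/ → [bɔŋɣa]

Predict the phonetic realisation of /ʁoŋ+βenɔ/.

The data show regressive place assimilation: /n/ → [ŋ] before /k/; /n/ → [ɴ] before /ʁ/; /n/ → [ɳ] before /ʐ/; /ɳ/ → [ŋ] before /ɣ/. In each pair only place changes, matching the following consonant, while manner and voice stay constant.
/ŋ/ is a voiced velar nasal. The following trigger /β/ is bilabial, so /ŋ/ must become bilabial as well.
Changing only its place to bilabial gives [m] — the voiced bilabial nasal.

[ʁomβenɔ]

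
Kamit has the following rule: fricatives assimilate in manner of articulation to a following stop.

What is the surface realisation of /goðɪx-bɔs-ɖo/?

The rule targets /x/ (voiceless velar fricative), which sits before the trigger /b/ (stop).
The voiceless velar stop is [k], so /x/ → [k].
At the second juncture, /s/ likewise becomes [t] adjacent to /ɖ/.

[goðɪkbɔtɖo]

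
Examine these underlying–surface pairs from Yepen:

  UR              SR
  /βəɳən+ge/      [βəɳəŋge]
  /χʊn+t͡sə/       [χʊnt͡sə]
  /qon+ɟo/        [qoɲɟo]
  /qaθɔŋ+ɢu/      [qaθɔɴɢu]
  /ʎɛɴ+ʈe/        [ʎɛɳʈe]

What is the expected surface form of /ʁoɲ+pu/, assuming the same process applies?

The data show regressive place assimilation: /n/ → [ŋ] before /g/; /n/ → [ɲ] before /ɟ/; /ŋ/ → [ɴ] before /ɢ/; /ɴ/ → [ɳ] before /ʈ/. In each pair only place changes, matching the following consonant, while manner and voice stay constant.
Nothing changes in [χʊnt͡sə]: there the adjacent consonants already agree in place (/n/ and /t͡s/ are both alveolar), so this form is consistent with the same rule.
The rule targets /ɲ/ (voiced palatal nasal), which sits before the trigger /p/ (bilabial).
Changing only its place to bilabial gives [m] — the voiced bilabial nasal.

[ʁompu]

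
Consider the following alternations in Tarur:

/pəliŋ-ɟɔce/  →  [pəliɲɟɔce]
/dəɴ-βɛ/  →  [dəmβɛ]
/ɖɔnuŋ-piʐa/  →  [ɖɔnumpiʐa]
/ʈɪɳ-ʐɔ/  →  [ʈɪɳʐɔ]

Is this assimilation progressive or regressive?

Underlying /ŋ/ is realised as [ɲ] next to /ɟ/; /ɟ/ itself does not change.
/ŋ/ is velar while /ɟ/ is palatal; the output [ɲ] is palatal, matching the trigger — so the feature that spreads is place.
The same holds elsewhere in the data: /ɴ/ → [m] before /β/ (uvular → bilabial, matching bilabial); /ŋ/ → [m] before /p/ (velar → bilabial, matching bilabial) — only place changes, and always toward the following segment.
Nothing changes in [ʈɪɳʐɔ]: there the adjacent consonants already agree in place (/ɳ/ and /ʐ/ are both retroflex), so this form is consistent with the same rule.
The trigger is the following segment, so the direction is regressive (anticipatory).

regressive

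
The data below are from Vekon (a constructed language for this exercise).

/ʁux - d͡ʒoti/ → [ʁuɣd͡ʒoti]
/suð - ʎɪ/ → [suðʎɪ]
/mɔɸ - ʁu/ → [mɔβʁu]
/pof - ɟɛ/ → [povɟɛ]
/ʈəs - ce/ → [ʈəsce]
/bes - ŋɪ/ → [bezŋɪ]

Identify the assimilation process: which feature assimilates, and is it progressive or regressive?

regressive voicing assimilation

Comparing underlying and surface forms, /x/ → [ɣ] is the alternation; the neighbouring /d͡ʒ/ is constant.
The change voiceless → voiced matches the voicing of the following /d͡ʒ/, identifying this as voicing assimilation.
Place and manner are unchanged, so the assimilation is partial, not total.
Checking the remaining alternations: /ɸ/ → [β] before /ʁ/ (voiceless → voiced, matching voiced); /f/ → [v] before /ɟ/ (voiceless → voiced, matching voiced); /s/ → [z] before /ŋ/ (voiceless → voiced, matching voiced) — only voicing changes, and always toward the following segment.
Nothing changes in [suðʎɪ], [ʈəsce]: there the adjacent consonants already agree in voicing (/ð/ and /ʎ/ are both voiced; /s/ and /c/ are both voiceless), so these forms are consistent with the same rule.
Since the segment that changes precedes the conditioning segment, the assimilation is regressive.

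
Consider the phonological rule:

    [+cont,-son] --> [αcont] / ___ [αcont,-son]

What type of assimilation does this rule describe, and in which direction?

The rule copies [cont] (continuancy) from the environment onto the target fricatives; since [±cont] encodes the stop/fricative manner contrast, the assimilating dimension is manner.
The conditioning segment sits to the right of the focus bar, meaning the trigger follows the segment that changes — regressive assimilation.

regressive manner assimilation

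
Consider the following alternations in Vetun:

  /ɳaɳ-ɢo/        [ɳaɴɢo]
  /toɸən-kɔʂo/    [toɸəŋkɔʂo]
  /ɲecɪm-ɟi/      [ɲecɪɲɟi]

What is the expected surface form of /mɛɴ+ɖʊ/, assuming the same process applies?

[mɛɳɖʊ]

The data show regressive place assimilation: /ɳ/ → [ɴ] before /ɢ/; /n/ → [ŋ] before /k/; /m/ → [ɲ] before /ɟ/. In each pair only place changes, matching the following consonant, while manner and voice stay constant.
/ɴ/ is a voiced uvular nasal. The following trigger /ɖ/ is retroflex, so /ɴ/ must become retroflex as well.
Changing only its place to retroflex gives [ɳ] — the voiced retroflex nasal.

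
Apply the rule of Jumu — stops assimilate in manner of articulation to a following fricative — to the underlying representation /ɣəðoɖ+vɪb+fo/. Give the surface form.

/ɖ/ is a voiced retroflex stop. The following trigger /v/ is a fricative, so /ɖ/ must become a fricative as well.
Changing only its manner to fricative gives [ʐ] — the voiced retroflex fricative.
The same rule applies at the second boundary: /b/ → [β] next to /f/.

[ɣəðoʐvɪβfo]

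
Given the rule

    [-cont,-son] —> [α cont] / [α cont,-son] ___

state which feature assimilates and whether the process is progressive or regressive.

The shared variable α links the value of [cont] on the target to that of the neighbouring obstruent. [cont] distinguishes stops from fricatives — a manner-of-articulation feature — so this is manner assimilation.
The conditioning segment sits to the left of the focus bar, meaning the trigger precedes the segment that changes — progressive assimilation.

progressive manner assimilation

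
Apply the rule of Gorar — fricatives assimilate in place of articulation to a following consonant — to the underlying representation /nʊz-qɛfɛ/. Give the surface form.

The rule targets /z/ (voiced alveolar fricative), which sits before the trigger /q/ (uvular).
The voiced uvular fricative is [ʁ], so /z/ → [ʁ].

[nʊʁqɛfɛ]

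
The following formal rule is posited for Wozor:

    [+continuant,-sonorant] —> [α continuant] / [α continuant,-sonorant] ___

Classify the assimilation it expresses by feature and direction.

progressive manner assimilation

The shared variable α links the value of [continuant] on the target to that of the neighbouring obstruent. [continuant] distinguishes stops from fricatives — a manner-of-articulation feature — so this is manner assimilation.
Since the environment is written before the underscore, the trigger precedes the target; the direction is progressive.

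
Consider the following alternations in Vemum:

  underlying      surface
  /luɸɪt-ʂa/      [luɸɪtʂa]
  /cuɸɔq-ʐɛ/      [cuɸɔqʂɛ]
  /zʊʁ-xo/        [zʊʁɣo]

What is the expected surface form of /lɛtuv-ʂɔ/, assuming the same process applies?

[lɛtuvʐɔ]

The data show progressive voicing assimilation: /ʐ/ → [ʂ] after /q/; /x/ → [ɣ] after /ʁ/. In each pair only voicing changes, matching the preceding consonant, while place and manner stay constant.
Nothing changes in [luɸɪtʂa]: there the adjacent consonants already agree in voicing (/ʂ/ and /t/ are both voiceless), so this form is consistent with the same rule.
The rule targets /ʂ/ (voiceless retroflex fricative), which sits after the trigger /v/ (voiced).
Changing only its voicing to voiced gives [ʐ] — the voiced retroflex fricative.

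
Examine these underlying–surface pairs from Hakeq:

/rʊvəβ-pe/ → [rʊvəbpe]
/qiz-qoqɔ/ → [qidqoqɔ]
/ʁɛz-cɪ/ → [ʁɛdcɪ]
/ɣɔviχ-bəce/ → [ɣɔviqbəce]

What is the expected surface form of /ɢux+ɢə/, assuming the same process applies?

The data show regressive manner assimilation: /β/ → [b] before /p/; /z/ → [d] before /q/; /z/ → [d] before /c/; /χ/ → [q] before /b/. In each pair only manner changes, matching the following consonant, while place and voice stay constant.
/x/ is a voiceless velar fricative. The following trigger /ɢ/ is a stop, so /x/ must become a stop as well.
A voiceless velar stop is [k], so the surface segment is [k].

[ɢukɢə]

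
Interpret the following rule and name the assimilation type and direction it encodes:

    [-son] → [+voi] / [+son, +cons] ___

progressive voicing assimilation

The target ([-son], obstruents) acquires [+voi] next to a sonorant consonant ([+son, +cons]) — it takes on the voicing of its neighbour, so the feature that spreads is voicing.
Since the environment is written before the underscore, the trigger precedes the target; the direction is progressive.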